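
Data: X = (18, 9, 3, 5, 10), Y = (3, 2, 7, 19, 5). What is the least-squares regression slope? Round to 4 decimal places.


b = sum((xi-xbar)(yi-ybar)) / sum((xi-xbar)^2)
n = 5, xbar = 45/5 = 9, ybar = 36/5 = 7.2
Sxy = sum((xi-xbar)(yi-ybar)) = -86
Sxx = sum((xi-xbar)^2) = 134
b = Sxy / Sxx = -43/67 ≈ -0.641791

-0.6418


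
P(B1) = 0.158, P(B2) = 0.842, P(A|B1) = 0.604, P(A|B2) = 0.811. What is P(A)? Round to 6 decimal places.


P(A) = P(A|B1)*P(B1) + P(A|B2)*P(B2)
P(A|B1)*P(B1) = 0.604 * 0.158 = 0.095432
P(A|B2)*P(B2) = 0.811 * 0.842 = 0.682862
P(A) = 0.095432 + 0.682862 = 0.778294

0.778294


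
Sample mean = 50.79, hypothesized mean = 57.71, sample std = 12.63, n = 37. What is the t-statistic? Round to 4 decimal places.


t = (xbar - mu0) / (s/sqrt(n))
xbar - mu0 = 50.79 - 57.71 = -6.92
sqrt(37) ≈ 6.08276253
s/sqrt(n) = 12.63 / 6.08276253 ≈ 2.07635921
t = -6.92 / 2.07635921 ≈ -3.332757

-3.3328


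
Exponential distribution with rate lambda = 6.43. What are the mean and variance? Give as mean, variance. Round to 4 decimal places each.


mean = 1/lam, var = 1/lam^2
mean = 1 / 6.43 = 100/643 ≈ 0.155521
lam^2 = 6.43^2 = 41.3449
var = 1 / 41.3449 ≈ 0.024187

0.1555, 0.0242


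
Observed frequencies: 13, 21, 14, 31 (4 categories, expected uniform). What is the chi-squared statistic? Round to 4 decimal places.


chi2 = sum((O-E)^2/E), E = total/4
total = 79, E = 79/4 = 19.75
(13 - 19.75)^2 / 19.75 = 45.5625 / 19.75 = 729/316 ≈ 2.306962
(21 - 19.75)^2 / 19.75 = 1.5625 / 19.75 = 25/316 ≈ 0.079114
(14 - 19.75)^2 / 19.75 = 33.0625 / 19.75 = 529/316 ≈ 1.674051
(31 - 19.75)^2 / 19.75 = 126.5625 / 19.75 = 2025/316 ≈ 6.408228
chi2 = 827/79 ≈ 10.468354

10.4684


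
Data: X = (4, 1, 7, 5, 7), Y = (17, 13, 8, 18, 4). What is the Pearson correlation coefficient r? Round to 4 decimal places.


r = sum((xi-xbar)(yi-ybar)) / sqrt(sum((xi-xbar)^2) * sum((yi-ybar)^2))
n = 5, xbar = 24/5 = 4.8, ybar = 60/5 = 12
Sxy = sum((xi-xbar)(yi-ybar)) = -33
Sxx = sum((xi-xbar)^2) = 24.8
Syy = sum((yi-ybar)^2) = 142
sqrt(Sxx*Syy) ≈ 59.343070
r = Sxy / sqrt(Sxx*Syy) = -33 / 59.343070 ≈ -0.556089

-0.5561


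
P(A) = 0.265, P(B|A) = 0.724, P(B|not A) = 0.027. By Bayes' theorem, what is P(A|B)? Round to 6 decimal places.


P(A|B) = P(B|A)*P(A) / P(B), P(B) = P(B|A)*P(A) + P(B|not A)*P(not A)
P(B|A)*P(A) = 0.724 * 0.265 = 0.19186
P(B|not A)*P(not A) = 0.027 * 0.735 = 0.019845
P(B) = 0.19186 + 0.019845 = 0.211705
P(A|B) = 0.19186 / 0.211705 ≈ 0.90626107

0.906261


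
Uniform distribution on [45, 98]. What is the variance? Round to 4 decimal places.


Var = (b-a)^2 / 12
(b-a)^2 = (98 - 45)^2 = 2809
Var = 2809/12 ≈ 234.083333

234.0833


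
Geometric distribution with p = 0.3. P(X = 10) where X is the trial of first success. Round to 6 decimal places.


P = (1-p)^(k-1) * p
(1-p)^(k-1) = 0.7^9 ≈ 0.04035361
P = 0.04035361 * 0.3 ≈ 0.01210608

0.012106


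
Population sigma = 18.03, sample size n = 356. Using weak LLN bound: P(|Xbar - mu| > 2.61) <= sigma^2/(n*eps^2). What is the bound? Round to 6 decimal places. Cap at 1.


bound = min(1, sigma^2/(n*eps^2))
sigma^2 = 18.03^2 = 325.0809
n*eps^2 = 356 * 2.61^2 = 356 * 6.8121 = 2425.1076
sigma^2/(n*eps^2) = 325.0809 / 2425.1076 ≈ 0.13404803

0.134048


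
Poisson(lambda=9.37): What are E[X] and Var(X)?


E[X] = Var(X) = lambda = 9.37

9.37, 9.37


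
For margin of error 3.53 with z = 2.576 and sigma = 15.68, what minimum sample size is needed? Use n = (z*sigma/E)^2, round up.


z*sigma/E = 2.576 * 15.68 / 3.53 ≈ 11.442402
(z*sigma/E)^2 ≈ 130.928570
round up: n = 131

131


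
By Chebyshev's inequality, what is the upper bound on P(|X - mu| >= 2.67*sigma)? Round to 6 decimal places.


P <= 1/k^2
k^2 = 2.67^2 = 7.1289
1/k^2 = 1 / 7.1289 ≈ 0.14027410

0.140274


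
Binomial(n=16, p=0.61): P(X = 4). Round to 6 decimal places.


P = C(n,k) * p^k * (1-p)^(n-k)
C(16,4) = 1820
p^k = 0.61^4 ≈ 0.1384584
(1-p)^(n-k) = 0.39^12 ≈ 0.00001238156
P = 1820 * 0.1384584 * 0.00001238156 ≈ 0.003120

0.003120


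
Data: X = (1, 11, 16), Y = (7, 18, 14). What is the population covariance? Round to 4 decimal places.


Cov = (1/n)*sum((xi-xbar)(yi-ybar))
n = 3, xbar = 28/3 ≈ 9.333333, ybar = 39/3 = 13
sum((xi-xbar)(yi-ybar)) = 65
Cov = 65 / 3 = 65/3 ≈ 21.666667

21.6667


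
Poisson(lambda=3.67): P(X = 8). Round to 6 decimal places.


P = e^(-lam) * lam^k / k!
e^(-3.67) ≈ 0.02547647
lam^k = 3.67^8 ≈ 32910.047871
k! = 8! = 40320
P = 0.02547647 * 32910.047871 / 40320 ≈ 0.020794

0.020794


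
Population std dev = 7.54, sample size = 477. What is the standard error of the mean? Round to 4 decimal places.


SE = sigma / sqrt(n)
sqrt(477) ≈ 21.840330
SE = 7.54 / 21.840330 ≈ 0.345233

0.3452


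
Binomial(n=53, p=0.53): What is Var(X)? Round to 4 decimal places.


Var = n*p*(1-p) = 53 * 0.53 * 0.47 = 13.2023

13.2023


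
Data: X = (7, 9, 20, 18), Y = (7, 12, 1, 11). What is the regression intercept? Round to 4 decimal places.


a = ybar - b*xbar, where b = sum((xi-xbar)(yi-ybar)) / sum((xi-xbar)^2)
n = 4, xbar = 54/4 = 13.5, ybar = 31/4 = 7.75
Sxy = sum((xi-xbar)(yi-ybar)) = -43.5
Sxx = sum((xi-xbar)^2) = 125
b = Sxy / Sxx = -0.348
a = 7.75 - (-0.348) * 13.5 = 12.448

12.4480


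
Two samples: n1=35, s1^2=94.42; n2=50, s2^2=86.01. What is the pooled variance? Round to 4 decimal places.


sp^2 = ((n1-1)*s1^2 + (n2-1)*s2^2)/(n1+n2-2)
(n1-1)*s1^2 = 34 * 94.42 = 3210.28
(n2-1)*s2^2 = 49 * 86.01 = 4214.49
numerator = 3210.28 + 4214.49 = 7424.77
n1+n2-2 = 83
sp^2 = 7424.77 / 83 = 742477/8300 ≈ 89.455060

89.4551


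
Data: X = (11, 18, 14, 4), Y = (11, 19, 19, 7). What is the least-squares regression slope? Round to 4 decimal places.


b = sum((xi-xbar)(yi-ybar)) / sum((xi-xbar)^2)
n = 4, xbar = 47/4 = 11.75, ybar = 56/4 = 14
Sxy = sum((xi-xbar)(yi-ybar)) = 99
Sxx = sum((xi-xbar)^2) = 104.75
b = Sxy / Sxx = 396/419 ≈ 0.945107

0.9451


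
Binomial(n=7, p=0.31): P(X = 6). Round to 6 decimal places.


P = C(n,k) * p^k * (1-p)^(n-k)
C(7,6) = 7
p^k = 0.31^6 ≈ 0.0008875037
(1-p)^(n-k) = 0.69^1 = 0.69
P = 7 * 0.0008875037 * 0.69 ≈ 0.004287

0.004287


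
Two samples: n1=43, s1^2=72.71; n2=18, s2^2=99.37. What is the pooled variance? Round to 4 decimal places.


sp^2 = ((n1-1)*s1^2 + (n2-1)*s2^2)/(n1+n2-2)
(n1-1)*s1^2 = 42 * 72.71 = 3053.82
(n2-1)*s2^2 = 17 * 99.37 = 1689.29
numerator = 3053.82 + 1689.29 = 4743.11
n1+n2-2 = 59
sp^2 = 4743.11 / 59 = 474311/5900 ≈ 80.391695

80.3917


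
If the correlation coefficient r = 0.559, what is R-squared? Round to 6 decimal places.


R^2 = r^2 = (0.559)^2 = 0.312481

0.312481


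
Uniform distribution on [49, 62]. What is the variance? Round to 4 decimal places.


Var = (b-a)^2 / 12
(b-a)^2 = (62 - 49)^2 = 169
Var = 169/12 ≈ 14.083333

14.0833


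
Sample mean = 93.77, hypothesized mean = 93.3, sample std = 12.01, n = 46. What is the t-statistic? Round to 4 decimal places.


t = (xbar - mu0) / (s/sqrt(n))
xbar - mu0 = 93.77 - 93.3 = 0.47
sqrt(46) ≈ 6.78232998
s/sqrt(n) = 12.01 / 6.78232998 ≈ 1.77077789
t = 0.47 / 1.77077789 ≈ 0.265420

0.2654


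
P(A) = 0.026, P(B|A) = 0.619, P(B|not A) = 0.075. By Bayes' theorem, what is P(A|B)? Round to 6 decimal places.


P(A|B) = P(B|A)*P(A) / P(B), P(B) = P(B|A)*P(A) + P(B|not A)*P(not A)
P(B|A)*P(A) = 0.619 * 0.026 = 0.016094
P(B|not A)*P(not A) = 0.075 * 0.974 = 0.07305
P(B) = 0.016094 + 0.07305 = 0.089144
P(A|B) = 0.016094 / 0.089144 ≈ 0.18053935

0.180539


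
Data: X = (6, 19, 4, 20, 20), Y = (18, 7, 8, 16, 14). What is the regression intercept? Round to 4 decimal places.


a = ybar - b*xbar, where b = sum((xi-xbar)(yi-ybar)) / sum((xi-xbar)^2)
n = 5, xbar = 69/5 = 13.8, ybar = 63/5 = 12.6
Sxy = sum((xi-xbar)(yi-ybar)) = 3.6
Sxx = sum((xi-xbar)^2) = 260.8
b = Sxy / Sxx = 9/652 ≈ 0.013804
a = 12.6 - 0.013804 * 13.8 = 8091/652 ≈ 12.409509

12.4095


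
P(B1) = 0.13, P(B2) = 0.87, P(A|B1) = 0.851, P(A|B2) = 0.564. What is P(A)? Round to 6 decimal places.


P(A) = P(A|B1)*P(B1) + P(A|B2)*P(B2)
P(A|B1)*P(B1) = 0.851 * 0.13 = 0.11063
P(A|B2)*P(B2) = 0.564 * 0.87 = 0.49068
P(A) = 0.11063 + 0.49068 = 0.60131

0.601310


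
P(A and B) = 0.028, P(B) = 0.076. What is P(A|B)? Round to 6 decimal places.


P(A|B) = P(A and B) / P(B) = 0.028 / 0.076 = 7/19 ≈ 0.36842105

0.368421


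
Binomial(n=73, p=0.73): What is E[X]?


E[X] = n*p = 73 * 0.73 = 53.29

53.29


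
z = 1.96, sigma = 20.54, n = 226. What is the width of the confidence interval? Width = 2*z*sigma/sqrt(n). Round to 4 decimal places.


width = 2*z*sigma/sqrt(n)
2*z*sigma = 2 * 1.96 * 20.54 = 80.5168
sqrt(226) ≈ 15.033296
width = 80.5168 / 15.033296 ≈ 5.355898

5.3559


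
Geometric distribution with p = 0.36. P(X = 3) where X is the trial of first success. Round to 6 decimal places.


P = (1-p)^(k-1) * p
(1-p)^(k-1) = 0.64^2 = 0.4096
P = 0.4096 * 0.36 = 0.147456

0.147456


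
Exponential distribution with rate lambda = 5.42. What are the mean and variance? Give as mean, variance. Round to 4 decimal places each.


mean = 1/lam, var = 1/lam^2
mean = 1 / 5.42 = 50/271 ≈ 0.184502
lam^2 = 5.42^2 = 29.3764
var = 1 / 29.3764 ≈ 0.034041

0.1845, 0.0340


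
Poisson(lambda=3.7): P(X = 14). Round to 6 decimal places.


P = e^(-lam) * lam^k / k!
e^(-3.7) ≈ 0.02472353
lam^k = 3.7^14 ≈ 90120612.959950
k! = 14! = 87178291200
P = 0.02472353 * 90120612.959950 / 87178291200 ≈ 0.000026

0.000026


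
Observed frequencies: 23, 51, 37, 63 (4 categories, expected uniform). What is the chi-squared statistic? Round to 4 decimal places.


chi2 = sum((O-E)^2/E), E = total/4
total = 174, E = 174/4 = 43.5
(23 - 43.5)^2 / 43.5 = 420.25 / 43.5 = 1681/174 ≈ 9.660920
(51 - 43.5)^2 / 43.5 = 56.25 / 43.5 = 75/58 ≈ 1.293103
(37 - 43.5)^2 / 43.5 = 42.25 / 43.5 = 169/174 ≈ 0.971264
(63 - 43.5)^2 / 43.5 = 380.25 / 43.5 = 507/58 ≈ 8.741379
chi2 = 62/3 ≈ 20.666667

20.6667


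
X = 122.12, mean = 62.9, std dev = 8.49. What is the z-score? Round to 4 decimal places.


z = (X - mu) / sigma
X - mu = 122.12 - 62.9 = 59.22
z = 59.22 / 8.49 = 1974/283 ≈ 6.975265

6.9753


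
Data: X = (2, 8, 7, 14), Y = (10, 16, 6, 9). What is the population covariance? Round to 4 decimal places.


Cov = (1/n)*sum((xi-xbar)(yi-ybar))
n = 4, xbar = 31/4 = 7.75, ybar = 41/4 = 10.25
sum((xi-xbar)(yi-ybar)) = -1.75
Cov = -1.75 / 4 = -0.4375

-0.4375


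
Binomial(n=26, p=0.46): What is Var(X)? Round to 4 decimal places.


Var = n*p*(1-p) = 26 * 0.46 * 0.54 = 6.4584

6.4584


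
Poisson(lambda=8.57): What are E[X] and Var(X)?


E[X] = Var(X) = lambda = 8.57

8.57, 8.57


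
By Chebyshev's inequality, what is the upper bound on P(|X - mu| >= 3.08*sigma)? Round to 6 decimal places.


P <= 1/k^2
k^2 = 3.08^2 = 9.4864
1/k^2 = 1 / 9.4864 = 625/5929 ≈ 0.10541407

0.105414


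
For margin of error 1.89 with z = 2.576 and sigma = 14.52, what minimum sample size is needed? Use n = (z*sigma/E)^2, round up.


z*sigma/E = 2.576 * 14.52 / 1.89 = 22264/1125 ≈ 19.790222
(z*sigma/E)^2 ≈ 391.652896
round up: n = 392

392


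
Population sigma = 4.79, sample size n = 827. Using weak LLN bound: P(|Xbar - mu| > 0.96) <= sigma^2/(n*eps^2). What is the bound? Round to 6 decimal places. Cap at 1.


bound = min(1, sigma^2/(n*eps^2))
sigma^2 = 4.79^2 = 22.9441
n*eps^2 = 827 * 0.96^2 = 827 * 0.9216 = 762.1632
sigma^2/(n*eps^2) = 22.9441 / 762.1632 ≈ 0.03010392

0.030104


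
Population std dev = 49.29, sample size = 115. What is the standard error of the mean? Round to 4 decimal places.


SE = sigma / sqrt(n)
sqrt(115) ≈ 10.723805
SE = 49.29 / 10.723805 ≈ 4.596316

4.5963


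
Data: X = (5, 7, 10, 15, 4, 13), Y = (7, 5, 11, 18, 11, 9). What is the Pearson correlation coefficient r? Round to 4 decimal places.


r = sum((xi-xbar)(yi-ybar)) / sqrt(sum((xi-xbar)^2) * sum((yi-ybar)^2))
n = 6, xbar = 54/6 = 9, ybar = 61/6 ≈ 10.166667
Sxy = sum((xi-xbar)(yi-ybar)) = 62
Sxx = sum((xi-xbar)^2) = 98
Syy = sum((yi-ybar)^2) = 605/6 ≈ 100.833333
sqrt(Sxx*Syy) ≈ 99.406573
r = Sxy / sqrt(Sxx*Syy) = 62 / 99.406573 ≈ 0.623701

0.6237


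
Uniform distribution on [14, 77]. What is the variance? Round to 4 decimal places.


Var = (b-a)^2 / 12
(b-a)^2 = (77 - 14)^2 = 3969
Var = 3969/12 = 330.75

330.7500


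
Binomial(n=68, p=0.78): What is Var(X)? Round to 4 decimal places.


Var = n*p*(1-p) = 68 * 0.78 * 0.22 = 11.6688

11.6688


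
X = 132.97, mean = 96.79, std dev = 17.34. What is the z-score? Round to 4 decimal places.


z = (X - mu) / sigma
X - mu = 132.97 - 96.79 = 36.18
z = 36.18 / 17.34 = 603/289 ≈ 2.086505

2.0865


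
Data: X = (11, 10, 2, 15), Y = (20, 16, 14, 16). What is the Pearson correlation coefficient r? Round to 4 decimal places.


r = sum((xi-xbar)(yi-ybar)) / sqrt(sum((xi-xbar)^2) * sum((yi-ybar)^2))
n = 4, xbar = 38/4 = 9.5, ybar = 66/4 = 16.5
Sxy = sum((xi-xbar)(yi-ybar)) = 21
Sxx = sum((xi-xbar)^2) = 89
Syy = sum((yi-ybar)^2) = 19
sqrt(Sxx*Syy) ≈ 41.121770
r = Sxy / sqrt(Sxx*Syy) = 21 / 41.121770 ≈ 0.510678

0.5107


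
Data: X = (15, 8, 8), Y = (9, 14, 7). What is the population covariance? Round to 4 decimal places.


Cov = (1/n)*sum((xi-xbar)(yi-ybar))
n = 3, xbar = 31/3 ≈ 10.333333, ybar = 30/3 = 10
sum((xi-xbar)(yi-ybar)) = -7
Cov = -7 / 3 = -7/3 ≈ -2.333333

-2.3333


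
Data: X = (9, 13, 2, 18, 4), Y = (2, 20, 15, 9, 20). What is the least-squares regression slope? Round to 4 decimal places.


b = sum((xi-xbar)(yi-ybar)) / sum((xi-xbar)^2)
n = 5, xbar = 46/5 = 9.2, ybar = 66/5 = 13.2
Sxy = sum((xi-xbar)(yi-ybar)) = -57.2
Sxx = sum((xi-xbar)^2) = 170.8
b = Sxy / Sxx = -143/427 ≈ -0.334895

-0.3349


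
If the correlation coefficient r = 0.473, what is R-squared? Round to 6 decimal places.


R^2 = r^2 = (0.473)^2 = 0.223729

0.223729


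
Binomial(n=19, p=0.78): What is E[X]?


E[X] = n*p = 19 * 0.78 = 14.82

14.82


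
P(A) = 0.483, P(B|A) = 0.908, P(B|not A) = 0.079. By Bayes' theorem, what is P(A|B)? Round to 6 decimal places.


P(A|B) = P(B|A)*P(A) / P(B), P(B) = P(B|A)*P(A) + P(B|not A)*P(not A)
P(B|A)*P(A) = 0.908 * 0.483 = 0.438564
P(B|not A)*P(not A) = 0.079 * 0.517 = 0.040843
P(B) = 0.438564 + 0.040843 = 0.479407
P(A|B) = 0.438564 / 0.479407 ≈ 0.91480517

0.914805


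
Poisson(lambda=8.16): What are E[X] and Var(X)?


E[X] = Var(X) = lambda = 8.16

8.16, 8.16


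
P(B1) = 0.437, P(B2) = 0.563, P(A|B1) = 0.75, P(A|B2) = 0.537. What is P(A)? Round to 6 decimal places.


P(A) = P(A|B1)*P(B1) + P(A|B2)*P(B2)
P(A|B1)*P(B1) = 0.75 * 0.437 = 0.32775
P(A|B2)*P(B2) = 0.537 * 0.563 = 0.302331
P(A) = 0.32775 + 0.302331 = 0.630081

0.630081


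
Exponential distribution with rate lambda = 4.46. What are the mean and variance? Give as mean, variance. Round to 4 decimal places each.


mean = 1/lam, var = 1/lam^2
mean = 1 / 4.46 = 50/223 ≈ 0.224215
lam^2 = 4.46^2 = 19.8916
var = 1 / 19.8916 ≈ 0.050272

0.2242, 0.0503


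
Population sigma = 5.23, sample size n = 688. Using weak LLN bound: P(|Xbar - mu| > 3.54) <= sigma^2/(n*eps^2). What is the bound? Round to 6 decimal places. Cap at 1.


bound = min(1, sigma^2/(n*eps^2))
sigma^2 = 5.23^2 = 27.3529
n*eps^2 = 688 * 3.54^2 = 688 * 12.5316 = 8621.7408
sigma^2/(n*eps^2) = 27.3529 / 8621.7408 ≈ 0.00317255

0.003173


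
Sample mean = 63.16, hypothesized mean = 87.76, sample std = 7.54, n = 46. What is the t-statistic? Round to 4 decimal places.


t = (xbar - mu0) / (s/sqrt(n))
xbar - mu0 = 63.16 - 87.76 = -24.6
sqrt(46) ≈ 6.78232998
s/sqrt(n) = 7.54 / 6.78232998 ≈ 1.11171235
t = -24.6 / 1.11171235 ≈ -22.128026

-22.1280


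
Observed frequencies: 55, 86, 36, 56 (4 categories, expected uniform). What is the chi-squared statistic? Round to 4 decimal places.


chi2 = sum((O-E)^2/E), E = total/4
total = 233, E = 233/4 = 58.25
(55 - 58.25)^2 / 58.25 = 10.5625 / 58.25 = 169/932 ≈ 0.181330
(86 - 58.25)^2 / 58.25 = 770.0625 / 58.25 = 12321/932 ≈ 13.219957
(36 - 58.25)^2 / 58.25 = 495.0625 / 58.25 = 7921/932 ≈ 8.498927
(56 - 58.25)^2 / 58.25 = 5.0625 / 58.25 = 81/932 ≈ 0.086910
chi2 = 5123/233 ≈ 21.987124

21.9871


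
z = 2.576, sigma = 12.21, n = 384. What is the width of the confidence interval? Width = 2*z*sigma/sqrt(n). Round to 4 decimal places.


width = 2*z*sigma/sqrt(n)
2*z*sigma = 2 * 2.576 * 12.21 = 62.90592
sqrt(384) ≈ 19.595918
width = 62.90592 / 19.595918 ≈ 3.210154

3.2102


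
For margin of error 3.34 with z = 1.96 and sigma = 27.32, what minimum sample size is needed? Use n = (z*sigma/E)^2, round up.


z*sigma/E = 1.96 * 27.32 / 3.34 = 66934/4175 ≈ 16.032096
(z*sigma/E)^2 ≈ 257.028096
round up: n = 258

258


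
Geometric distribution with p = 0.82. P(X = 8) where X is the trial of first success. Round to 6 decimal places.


P = (1-p)^(k-1) * p
(1-p)^(k-1) = 0.18^7 ≈ 0.000006122200
P = 0.000006122200 * 0.82 ≈ 0.000005020204

0.000005


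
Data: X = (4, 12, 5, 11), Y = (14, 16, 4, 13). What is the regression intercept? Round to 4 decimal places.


a = ybar - b*xbar, where b = sum((xi-xbar)(yi-ybar)) / sum((xi-xbar)^2)
n = 4, xbar = 32/4 = 8, ybar = 47/4 = 11.75
Sxy = sum((xi-xbar)(yi-ybar)) = 35
Sxx = sum((xi-xbar)^2) = 50
b = Sxy / Sxx = 0.7
a = 11.75 - 0.7 * 8 = 6.15

6.1500


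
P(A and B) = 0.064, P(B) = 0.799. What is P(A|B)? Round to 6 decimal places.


P(A|B) = P(A and B) / P(B) = 0.064 / 0.799 = 64/799 ≈ 0.08010013

0.080100


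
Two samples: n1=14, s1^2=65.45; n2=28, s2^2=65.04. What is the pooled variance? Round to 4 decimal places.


sp^2 = ((n1-1)*s1^2 + (n2-1)*s2^2)/(n1+n2-2)
(n1-1)*s1^2 = 13 * 65.45 = 850.85
(n2-1)*s2^2 = 27 * 65.04 = 1756.08
numerator = 850.85 + 1756.08 = 2606.93
n1+n2-2 = 40
sp^2 = 2606.93 / 40 = 65.17325

65.1733


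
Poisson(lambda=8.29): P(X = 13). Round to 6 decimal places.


P = e^(-lam) * lam^k / k!
e^(-8.29) ≈ 0.0002510145
lam^k = 8.29^13 ≈ 873391371650.458179
k! = 13! = 6227020800
P = 0.0002510145 * 873391371650.458179 / 6227020800 ≈ 0.035207

0.035207


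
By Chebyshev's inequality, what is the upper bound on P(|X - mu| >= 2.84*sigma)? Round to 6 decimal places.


P <= 1/k^2
k^2 = 2.84^2 = 8.0656
1/k^2 = 1 / 8.0656 = 625/5041 ≈ 0.12398334

0.123983


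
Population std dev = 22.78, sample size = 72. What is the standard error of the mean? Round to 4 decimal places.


SE = sigma / sqrt(n)
sqrt(72) ≈ 8.485281
SE = 22.78 / 8.485281 ≈ 2.684649

2.6846


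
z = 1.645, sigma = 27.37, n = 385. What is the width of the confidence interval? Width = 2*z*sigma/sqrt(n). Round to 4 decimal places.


width = 2*z*sigma/sqrt(n)
2*z*sigma = 2 * 1.645 * 27.37 = 90.0473
sqrt(385) ≈ 19.621417
width = 90.0473 / 19.621417 ≈ 4.589235

4.5892


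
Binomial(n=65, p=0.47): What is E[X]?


E[X] = n*p = 65 * 0.47 = 30.55

30.55


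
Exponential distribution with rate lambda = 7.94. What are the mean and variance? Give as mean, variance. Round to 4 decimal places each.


mean = 1/lam, var = 1/lam^2
mean = 1 / 7.94 = 50/397 ≈ 0.125945
lam^2 = 7.94^2 = 63.0436
var = 1 / 63.0436 ≈ 0.015862

0.1259, 0.0159


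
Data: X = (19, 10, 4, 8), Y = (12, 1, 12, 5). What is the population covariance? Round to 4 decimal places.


Cov = (1/n)*sum((xi-xbar)(yi-ybar))
n = 4, xbar = 41/4 = 10.25, ybar = 30/4 = 7.5
sum((xi-xbar)(yi-ybar)) = 18.5
Cov = 18.5 / 4 = 4.625

4.6250


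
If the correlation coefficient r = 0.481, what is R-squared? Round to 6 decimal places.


R^2 = r^2 = (0.481)^2 = 0.231361

0.231361


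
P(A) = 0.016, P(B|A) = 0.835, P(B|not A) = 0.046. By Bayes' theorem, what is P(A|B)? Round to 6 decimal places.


P(A|B) = P(B|A)*P(A) / P(B), P(B) = P(B|A)*P(A) + P(B|not A)*P(not A)
P(B|A)*P(A) = 0.835 * 0.016 = 0.01336
P(B|not A)*P(not A) = 0.046 * 0.984 = 0.045264
P(B) = 0.01336 + 0.045264 = 0.058624
P(A|B) = 0.01336 / 0.058624 = 835/3664 ≈ 0.22789301

0.227893


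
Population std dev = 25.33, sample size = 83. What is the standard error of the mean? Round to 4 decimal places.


SE = sigma / sqrt(n)
sqrt(83) ≈ 9.110434
SE = 25.33 / 9.110434 ≈ 2.780329

2.7803


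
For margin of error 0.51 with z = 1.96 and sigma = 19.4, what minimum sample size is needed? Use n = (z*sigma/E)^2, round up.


z*sigma/E = 1.96 * 19.4 / 0.51 = 19012/255 ≈ 74.556863
(z*sigma/E)^2 ≈ 5558.725782
round up: n = 5559

5559


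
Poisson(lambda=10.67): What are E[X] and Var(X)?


E[X] = Var(X) = lambda = 10.67

10.67, 10.67


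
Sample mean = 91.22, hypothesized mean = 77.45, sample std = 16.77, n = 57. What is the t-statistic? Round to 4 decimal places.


t = (xbar - mu0) / (s/sqrt(n))
xbar - mu0 = 91.22 - 77.45 = 13.77
sqrt(57) ≈ 7.54983444
s/sqrt(n) = 16.77 / 7.54983444 ≈ 2.22124076
t = 13.77 / 2.22124076 ≈ 6.199238

6.1992


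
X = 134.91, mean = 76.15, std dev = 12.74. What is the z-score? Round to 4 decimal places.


z = (X - mu) / sigma
X - mu = 134.91 - 76.15 = 58.76
z = 58.76 / 12.74 = 226/49 ≈ 4.612245

4.6122


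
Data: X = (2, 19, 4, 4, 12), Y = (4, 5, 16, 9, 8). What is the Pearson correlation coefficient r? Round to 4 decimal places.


r = sum((xi-xbar)(yi-ybar)) / sqrt(sum((xi-xbar)^2) * sum((yi-ybar)^2))
n = 5, xbar = 41/5 = 8.2, ybar = 42/5 = 8.4
Sxy = sum((xi-xbar)(yi-ybar)) = -45.4
Sxx = sum((xi-xbar)^2) = 204.8
Syy = sum((yi-ybar)^2) = 89.2
sqrt(Sxx*Syy) ≈ 135.159757
r = Sxy / sqrt(Sxx*Syy) = -45.4 / 135.159757 ≈ -0.335899

-0.3359


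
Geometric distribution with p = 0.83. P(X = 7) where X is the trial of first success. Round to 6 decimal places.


P = (1-p)^(k-1) * p
(1-p)^(k-1) = 0.17^6 ≈ 0.00002413757
P = 0.00002413757 * 0.83 ≈ 0.00002003418

0.000020


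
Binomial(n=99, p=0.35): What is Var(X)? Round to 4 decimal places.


Var = n*p*(1-p) = 99 * 0.35 * 0.65 = 22.5225

22.5225


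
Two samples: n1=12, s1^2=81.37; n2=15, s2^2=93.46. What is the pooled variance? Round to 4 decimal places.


sp^2 = ((n1-1)*s1^2 + (n2-1)*s2^2)/(n1+n2-2)
(n1-1)*s1^2 = 11 * 81.37 = 895.07
(n2-1)*s2^2 = 14 * 93.46 = 1308.44
numerator = 895.07 + 1308.44 = 2203.51
n1+n2-2 = 25
sp^2 = 2203.51 / 25 = 88.1404

88.1404


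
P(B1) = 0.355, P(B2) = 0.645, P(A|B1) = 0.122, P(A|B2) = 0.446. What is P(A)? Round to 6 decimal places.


P(A) = P(A|B1)*P(B1) + P(A|B2)*P(B2)
P(A|B1)*P(B1) = 0.122 * 0.355 = 0.04331
P(A|B2)*P(B2) = 0.446 * 0.645 = 0.28767
P(A) = 0.04331 + 0.28767 = 0.33098

0.330980


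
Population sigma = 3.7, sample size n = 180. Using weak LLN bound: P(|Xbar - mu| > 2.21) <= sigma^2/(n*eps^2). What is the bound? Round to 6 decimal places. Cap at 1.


bound = min(1, sigma^2/(n*eps^2))
sigma^2 = 3.7^2 = 13.69
n*eps^2 = 180 * 2.21^2 = 180 * 4.8841 = 879.138
sigma^2/(n*eps^2) = 13.69 / 879.138 ≈ 0.01557207

0.015572


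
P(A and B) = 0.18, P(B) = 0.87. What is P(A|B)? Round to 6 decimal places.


P(A|B) = P(A and B) / P(B) = 0.18 / 0.87 = 6/29 ≈ 0.20689655

0.206897


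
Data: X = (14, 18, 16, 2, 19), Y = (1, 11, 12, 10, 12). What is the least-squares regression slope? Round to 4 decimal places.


b = sum((xi-xbar)(yi-ybar)) / sum((xi-xbar)^2)
n = 5, xbar = 69/5 = 13.8, ybar = 46/5 = 9.2
Sxy = sum((xi-xbar)(yi-ybar)) = 17.2
Sxx = sum((xi-xbar)^2) = 188.8
b = Sxy / Sxx = 43/472 ≈ 0.091102

0.0911


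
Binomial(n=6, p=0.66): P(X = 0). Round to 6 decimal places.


P = C(n,k) * p^k * (1-p)^(n-k)
C(6,0) = 1
p^k = 0.66^0 = 1
(1-p)^(n-k) = 0.34^6 ≈ 0.001544804
P = 1 * 1 * 0.001544804 ≈ 0.001545

0.001545


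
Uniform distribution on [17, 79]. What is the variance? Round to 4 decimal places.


Var = (b-a)^2 / 12
(b-a)^2 = (79 - 17)^2 = 3844
Var = 3844/12 ≈ 320.333333

320.3333


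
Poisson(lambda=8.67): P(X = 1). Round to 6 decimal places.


P = e^(-lam) * lam^k / k!
e^(-8.67) ≈ 0.0001716591
lam^k = 8.67^1 = 8.67
k! = 1! = 1
P = 0.0001716591 * 8.67 / 1 ≈ 0.001488

0.001488


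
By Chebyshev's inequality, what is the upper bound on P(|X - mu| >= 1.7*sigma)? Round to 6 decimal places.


P <= 1/k^2
k^2 = 1.7^2 = 2.89
1/k^2 = 1 / 2.89 = 100/289 ≈ 0.34602076

0.346021


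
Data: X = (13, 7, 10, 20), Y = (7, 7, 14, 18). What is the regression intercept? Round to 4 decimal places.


a = ybar - b*xbar, where b = sum((xi-xbar)(yi-ybar)) / sum((xi-xbar)^2)
n = 4, xbar = 50/4 = 12.5, ybar = 46/4 = 11.5
Sxy = sum((xi-xbar)(yi-ybar)) = 65
Sxx = sum((xi-xbar)^2) = 93
b = Sxy / Sxx = 65/93 ≈ 0.698925
a = 11.5 - 0.698925 * 12.5 = 257/93 ≈ 2.763441

2.7634


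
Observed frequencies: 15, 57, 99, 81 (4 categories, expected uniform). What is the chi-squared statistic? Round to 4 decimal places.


chi2 = sum((O-E)^2/E), E = total/4
total = 252, E = 252/4 = 63
(15 - 63)^2 / 63 = 2304 / 63 = 256/7 ≈ 36.571429
(57 - 63)^2 / 63 = 36 / 63 = 4/7 ≈ 0.571429
(99 - 63)^2 / 63 = 1296 / 63 = 144/7 ≈ 20.571429
(81 - 63)^2 / 63 = 324 / 63 = 36/7 ≈ 5.142857
chi2 = 440/7 ≈ 62.857143

62.8571


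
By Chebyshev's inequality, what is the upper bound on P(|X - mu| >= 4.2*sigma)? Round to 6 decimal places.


P <= 1/k^2
k^2 = 4.2^2 = 17.64
1/k^2 = 1 / 17.64 = 25/441 ≈ 0.05668934

0.056689


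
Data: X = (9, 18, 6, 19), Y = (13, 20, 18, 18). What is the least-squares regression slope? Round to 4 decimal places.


b = sum((xi-xbar)(yi-ybar)) / sum((xi-xbar)^2)
n = 4, xbar = 52/4 = 13, ybar = 69/4 = 17.25
Sxy = sum((xi-xbar)(yi-ybar)) = 30
Sxx = sum((xi-xbar)^2) = 126
b = Sxy / Sxx = 5/21 ≈ 0.238095

0.2381


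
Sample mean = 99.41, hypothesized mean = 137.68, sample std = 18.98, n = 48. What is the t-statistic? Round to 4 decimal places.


t = (xbar - mu0) / (s/sqrt(n))
xbar - mu0 = 99.41 - 137.68 = -38.27
sqrt(48) ≈ 6.92820323
s/sqrt(n) = 18.98 / 6.92820323 ≈ 2.73952703
t = -38.27 / 2.73952703 ≈ -13.969565

-13.9696


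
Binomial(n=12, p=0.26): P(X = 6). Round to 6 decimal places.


P = C(n,k) * p^k * (1-p)^(n-k)
C(12,6) = 924
p^k = 0.26^6 ≈ 0.0003089158
(1-p)^(n-k) = 0.74^6 ≈ 0.1642065
P = 924 * 0.0003089158 * 0.1642065 ≈ 0.046871

0.046871


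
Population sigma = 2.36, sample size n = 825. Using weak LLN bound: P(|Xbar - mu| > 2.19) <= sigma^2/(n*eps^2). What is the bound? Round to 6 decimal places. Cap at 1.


bound = min(1, sigma^2/(n*eps^2))
sigma^2 = 2.36^2 = 5.5696
n*eps^2 = 825 * 2.19^2 = 825 * 4.7961 = 3956.7825
sigma^2/(n*eps^2) = 5.5696 / 3956.7825 ≈ 0.00140761

0.001408


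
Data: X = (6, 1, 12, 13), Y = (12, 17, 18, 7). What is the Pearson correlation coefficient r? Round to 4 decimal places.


r = sum((xi-xbar)(yi-ybar)) / sqrt(sum((xi-xbar)^2) * sum((yi-ybar)^2))
n = 4, xbar = 32/4 = 8, ybar = 54/4 = 13.5
Sxy = sum((xi-xbar)(yi-ybar)) = -36
Sxx = sum((xi-xbar)^2) = 94
Syy = sum((yi-ybar)^2) = 77
sqrt(Sxx*Syy) ≈ 85.076436
r = Sxy / sqrt(Sxx*Syy) = -36 / 85.076436 ≈ -0.423149

-0.4231


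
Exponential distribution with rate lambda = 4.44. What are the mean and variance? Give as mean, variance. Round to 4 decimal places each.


mean = 1/lam, var = 1/lam^2
mean = 1 / 4.44 = 25/111 ≈ 0.225225
lam^2 = 4.44^2 = 19.7136
var = 1 / 19.7136 ≈ 0.050726

0.2252, 0.0507


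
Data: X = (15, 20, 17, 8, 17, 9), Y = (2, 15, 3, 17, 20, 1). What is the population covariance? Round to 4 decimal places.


Cov = (1/n)*sum((xi-xbar)(yi-ybar))
n = 6, xbar = 86/6 = 43/3 ≈ 14.333333, ybar = 58/6 = 29/3 ≈ 9.666667
sum((xi-xbar)(yi-ybar)) = 104/3 ≈ 34.666667
Cov = 34.666667 / 6 = 52/9 ≈ 5.777778

5.7778


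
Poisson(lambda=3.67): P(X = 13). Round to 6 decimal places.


P = e^(-lam) * lam^k / k!
e^(-3.67) ≈ 0.02547647
lam^k = 3.67^13 ≈ 21910830.301593
k! = 13! = 6227020800
P = 0.02547647 * 21910830.301593 / 6227020800 ≈ 0.000090

0.000090


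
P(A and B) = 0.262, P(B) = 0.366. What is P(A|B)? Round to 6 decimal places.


P(A|B) = P(A and B) / P(B) = 0.262 / 0.366 = 131/183 ≈ 0.71584699

0.715847


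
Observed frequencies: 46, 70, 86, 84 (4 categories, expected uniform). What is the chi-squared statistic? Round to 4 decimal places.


chi2 = sum((O-E)^2/E), E = total/4
total = 286, E = 286/4 = 71.5
(46 - 71.5)^2 / 71.5 = 650.25 / 71.5 = 2601/286 ≈ 9.094406
(70 - 71.5)^2 / 71.5 = 2.25 / 71.5 = 9/286 ≈ 0.031469
(86 - 71.5)^2 / 71.5 = 210.25 / 71.5 = 841/286 ≈ 2.940559
(84 - 71.5)^2 / 71.5 = 156.25 / 71.5 = 625/286 ≈ 2.185315
chi2 = 2038/143 ≈ 14.251748

14.2517


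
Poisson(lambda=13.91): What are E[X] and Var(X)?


E[X] = Var(X) = lambda = 13.91

13.91, 13.91


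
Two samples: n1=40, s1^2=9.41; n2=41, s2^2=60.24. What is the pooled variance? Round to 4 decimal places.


sp^2 = ((n1-1)*s1^2 + (n2-1)*s2^2)/(n1+n2-2)
(n1-1)*s1^2 = 39 * 9.41 = 366.99
(n2-1)*s2^2 = 40 * 60.24 = 2409.6
numerator = 366.99 + 2409.6 = 2776.59
n1+n2-2 = 79
sp^2 = 2776.59 / 79 = 277659/7900 ≈ 35.146709

35.1467


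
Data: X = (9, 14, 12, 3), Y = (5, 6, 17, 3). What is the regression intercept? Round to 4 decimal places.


a = ybar - b*xbar, where b = sum((xi-xbar)(yi-ybar)) / sum((xi-xbar)^2)
n = 4, xbar = 38/4 = 9.5, ybar = 31/4 = 7.75
Sxy = sum((xi-xbar)(yi-ybar)) = 47.5
Sxx = sum((xi-xbar)^2) = 69
b = Sxy / Sxx = 95/138 ≈ 0.688406
a = 7.75 - 0.688406 * 9.5 = 167/138 ≈ 1.210145

1.2101


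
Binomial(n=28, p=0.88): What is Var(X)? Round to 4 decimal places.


Var = n*p*(1-p) = 28 * 0.88 * 0.12 = 2.9568

2.9568


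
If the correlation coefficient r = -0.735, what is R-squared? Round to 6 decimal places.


R^2 = r^2 = (-0.735)^2 = 0.540225

0.540225


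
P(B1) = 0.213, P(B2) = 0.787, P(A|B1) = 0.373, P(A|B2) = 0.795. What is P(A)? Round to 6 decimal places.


P(A) = P(A|B1)*P(B1) + P(A|B2)*P(B2)
P(A|B1)*P(B1) = 0.373 * 0.213 = 0.079449
P(A|B2)*P(B2) = 0.795 * 0.787 = 0.625665
P(A) = 0.079449 + 0.625665 = 0.705114

0.705114


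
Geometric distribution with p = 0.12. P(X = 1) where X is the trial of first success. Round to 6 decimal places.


P = (1-p)^(k-1) * p
(1-p)^(k-1) = 0.88^0 = 1
P = 1 * 0.12 = 0.12

0.120000


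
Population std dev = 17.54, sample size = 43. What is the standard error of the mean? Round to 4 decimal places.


SE = sigma / sqrt(n)
sqrt(43) ≈ 6.557439
SE = 17.54 / 6.557439 ≈ 2.674825

2.6748


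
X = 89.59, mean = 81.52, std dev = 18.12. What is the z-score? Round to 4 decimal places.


z = (X - mu) / sigma
X - mu = 89.59 - 81.52 = 8.07
z = 8.07 / 18.12 = 269/604 ≈ 0.445364

0.4454


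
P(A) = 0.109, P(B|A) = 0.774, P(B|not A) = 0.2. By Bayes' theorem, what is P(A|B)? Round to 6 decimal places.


P(A|B) = P(B|A)*P(A) / P(B), P(B) = P(B|A)*P(A) + P(B|not A)*P(not A)
P(B|A)*P(A) = 0.774 * 0.109 = 0.084366
P(B|not A)*P(not A) = 0.2 * 0.891 = 0.1782
P(B) = 0.084366 + 0.1782 = 0.262566
P(A|B) = 0.084366 / 0.262566 ≈ 0.32131350

0.321313


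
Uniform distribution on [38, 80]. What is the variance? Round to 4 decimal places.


Var = (b-a)^2 / 12
(b-a)^2 = (80 - 38)^2 = 1764
Var = 1764/12 = 147

147.0000


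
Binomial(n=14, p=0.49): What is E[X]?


E[X] = n*p = 14 * 0.49 = 6.86

6.86


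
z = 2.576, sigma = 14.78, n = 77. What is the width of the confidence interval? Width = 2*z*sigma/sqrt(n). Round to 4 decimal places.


width = 2*z*sigma/sqrt(n)
2*z*sigma = 2 * 2.576 * 14.78 = 76.14656
sqrt(77) ≈ 8.774964
width = 76.14656 / 8.774964 ≈ 8.677706

8.6777


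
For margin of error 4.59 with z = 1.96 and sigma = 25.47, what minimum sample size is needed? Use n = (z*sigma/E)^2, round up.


z*sigma/E = 1.96 * 25.47 / 4.59 = 13867/1275 ≈ 10.876078
(z*sigma/E)^2 ≈ 118.289082
round up: n = 119

119


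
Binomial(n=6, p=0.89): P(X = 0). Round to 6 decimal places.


P = C(n,k) * p^k * (1-p)^(n-k)
C(6,0) = 1
p^k = 0.89^0 = 1
(1-p)^(n-k) = 0.11^6 = 0.000001771561
P = 1 * 1 * 0.000001771561 ≈ 0.000002

0.000002


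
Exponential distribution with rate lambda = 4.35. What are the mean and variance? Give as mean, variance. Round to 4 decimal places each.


mean = 1/lam, var = 1/lam^2
mean = 1 / 4.35 = 20/87 ≈ 0.229885
lam^2 = 4.35^2 = 18.9225
var = 1 / 18.9225 = 400/7569 ≈ 0.052847

0.2299, 0.0528


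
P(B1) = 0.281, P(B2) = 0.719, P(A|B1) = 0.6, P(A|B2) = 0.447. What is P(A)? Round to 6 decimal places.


P(A) = P(A|B1)*P(B1) + P(A|B2)*P(B2)
P(A|B1)*P(B1) = 0.6 * 0.281 = 0.1686
P(A|B2)*P(B2) = 0.447 * 0.719 = 0.321393
P(A) = 0.1686 + 0.321393 = 0.489993

0.489993


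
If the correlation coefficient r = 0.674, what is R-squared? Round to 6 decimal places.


R^2 = r^2 = (0.674)^2 = 0.454276

0.454276


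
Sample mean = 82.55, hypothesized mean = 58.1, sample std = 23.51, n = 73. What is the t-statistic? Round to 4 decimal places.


t = (xbar - mu0) / (s/sqrt(n))
xbar - mu0 = 82.55 - 58.1 = 24.45
sqrt(73) ≈ 8.54400375
s/sqrt(n) = 23.51 / 8.54400375 ≈ 2.75163737
t = 24.45 / 2.75163737 ≈ 8.885619

8.8856


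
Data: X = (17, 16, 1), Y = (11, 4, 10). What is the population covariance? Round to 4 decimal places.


Cov = (1/n)*sum((xi-xbar)(yi-ybar))
n = 3, xbar = 34/3 ≈ 11.333333, ybar = 25/3 ≈ 8.333333
sum((xi-xbar)(yi-ybar)) = -67/3 ≈ -22.333333
Cov = -22.333333 / 3 = -67/9 ≈ -7.444444

-7.4444


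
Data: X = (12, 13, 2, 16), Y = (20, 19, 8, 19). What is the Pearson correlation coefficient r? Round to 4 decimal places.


r = sum((xi-xbar)(yi-ybar)) / sqrt(sum((xi-xbar)^2) * sum((yi-ybar)^2))
n = 4, xbar = 43/4 = 10.75, ybar = 66/4 = 16.5
Sxy = sum((xi-xbar)(yi-ybar)) = 97.5
Sxx = sum((xi-xbar)^2) = 110.75
Syy = sum((yi-ybar)^2) = 97
sqrt(Sxx*Syy) ≈ 103.647238
r = Sxy / sqrt(Sxx*Syy) = 97.5 / 103.647238 ≈ 0.940691

0.9407


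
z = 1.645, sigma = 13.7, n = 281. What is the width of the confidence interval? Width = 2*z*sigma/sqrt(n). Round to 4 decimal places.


width = 2*z*sigma/sqrt(n)
2*z*sigma = 2 * 1.645 * 13.7 = 45.073
sqrt(281) ≈ 16.763055
width = 45.073 / 16.763055 ≈ 2.688830

2.6888


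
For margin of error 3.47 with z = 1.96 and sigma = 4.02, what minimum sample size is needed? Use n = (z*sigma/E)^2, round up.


z*sigma/E = 1.96 * 4.02 / 3.47 = 19698/8675 ≈ 2.270663
(z*sigma/E)^2 ≈ 5.155910
round up: n = 6

6


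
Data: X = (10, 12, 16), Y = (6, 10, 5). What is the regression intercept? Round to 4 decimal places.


a = ybar - b*xbar, where b = sum((xi-xbar)(yi-ybar)) / sum((xi-xbar)^2)
n = 3, xbar = 38/3 ≈ 12.666667, ybar = 21/3 = 7
Sxy = sum((xi-xbar)(yi-ybar)) = -6
Sxx = sum((xi-xbar)^2) = 56/3 ≈ 18.666667
b = Sxy / Sxx = -9/28 ≈ -0.321429
a = 7 - (-0.321429) * 12.666667 = 155/14 ≈ 11.071429

11.0714


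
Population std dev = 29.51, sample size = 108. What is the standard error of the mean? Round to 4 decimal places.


SE = sigma / sqrt(n)
sqrt(108) ≈ 10.392305
SE = 29.51 / 10.392305 ≈ 2.839601

2.8396


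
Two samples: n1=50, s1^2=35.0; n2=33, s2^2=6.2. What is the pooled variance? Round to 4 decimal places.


sp^2 = ((n1-1)*s1^2 + (n2-1)*s2^2)/(n1+n2-2)
(n1-1)*s1^2 = 49 * 35.0 = 1715
(n2-1)*s2^2 = 32 * 6.2 = 198.4
numerator = 1715 + 198.4 = 1913.4
n1+n2-2 = 81
sp^2 = 1913.4 / 81 = 1063/45 ≈ 23.622222

23.6222


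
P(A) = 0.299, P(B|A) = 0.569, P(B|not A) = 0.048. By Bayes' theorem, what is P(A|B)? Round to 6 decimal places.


P(A|B) = P(B|A)*P(A) / P(B), P(B) = P(B|A)*P(A) + P(B|not A)*P(not A)
P(B|A)*P(A) = 0.569 * 0.299 = 0.170131
P(B|not A)*P(not A) = 0.048 * 0.701 = 0.033648
P(B) = 0.170131 + 0.033648 = 0.203779
P(A|B) = 0.170131 / 0.203779 ≈ 0.83487994

0.834880


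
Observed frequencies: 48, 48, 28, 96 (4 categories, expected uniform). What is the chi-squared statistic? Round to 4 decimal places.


chi2 = sum((O-E)^2/E), E = total/4
total = 220, E = 220/4 = 55
(48 - 55)^2 / 55 = 49 / 55 = 49/55 ≈ 0.890909
(48 - 55)^2 / 55 = 49 / 55 = 49/55 ≈ 0.890909
(28 - 55)^2 / 55 = 729 / 55 = 729/55 ≈ 13.254545
(96 - 55)^2 / 55 = 1681 / 55 = 1681/55 ≈ 30.563636
chi2 = 45.6

45.6000


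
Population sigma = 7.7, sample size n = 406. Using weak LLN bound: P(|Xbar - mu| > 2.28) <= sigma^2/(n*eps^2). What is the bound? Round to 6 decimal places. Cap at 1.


bound = min(1, sigma^2/(n*eps^2))
sigma^2 = 7.7^2 = 59.29
n*eps^2 = 406 * 2.28^2 = 406 * 5.1984 = 2110.5504
sigma^2/(n*eps^2) = 59.29 / 2110.5504 ≈ 0.02809220

0.028092


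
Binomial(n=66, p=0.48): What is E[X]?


E[X] = n*p = 66 * 0.48 = 31.68

31.68


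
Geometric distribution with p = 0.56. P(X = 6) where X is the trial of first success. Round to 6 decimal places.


P = (1-p)^(k-1) * p
(1-p)^(k-1) = 0.44^5 ≈ 0.01649162
P = 0.01649162 * 0.56 ≈ 0.009235309

0.009235


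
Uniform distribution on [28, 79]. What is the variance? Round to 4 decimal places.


Var = (b-a)^2 / 12
(b-a)^2 = (79 - 28)^2 = 2601
Var = 2601/12 = 216.75

216.7500


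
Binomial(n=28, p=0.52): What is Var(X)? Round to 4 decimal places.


Var = n*p*(1-p) = 28 * 0.52 * 0.48 = 6.9888

6.9888


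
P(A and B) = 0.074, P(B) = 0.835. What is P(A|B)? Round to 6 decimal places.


P(A|B) = P(A and B) / P(B) = 0.074 / 0.835 = 74/835 ≈ 0.08862275

0.088623


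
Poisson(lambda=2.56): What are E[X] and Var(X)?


E[X] = Var(X) = lambda = 2.56

2.56, 2.56


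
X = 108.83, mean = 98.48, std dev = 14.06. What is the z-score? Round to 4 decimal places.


z = (X - mu) / sigma
X - mu = 108.83 - 98.48 = 10.35
z = 10.35 / 14.06 = 1035/1406 ≈ 0.736131

0.7361


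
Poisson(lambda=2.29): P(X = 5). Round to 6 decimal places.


P = e^(-lam) * lam^k / k!
e^(-2.29) ≈ 0.1012665
lam^k = 2.29^5 ≈ 62.976339
k! = 5! = 120
P = 0.1012665 * 62.976339 / 120 ≈ 0.053145

0.053145


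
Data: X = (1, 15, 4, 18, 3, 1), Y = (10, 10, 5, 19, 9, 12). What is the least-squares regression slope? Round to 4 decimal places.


b = sum((xi-xbar)(yi-ybar)) / sum((xi-xbar)^2)
n = 6, xbar = 42/6 = 7, ybar = 65/6 ≈ 10.833333
Sxy = sum((xi-xbar)(yi-ybar)) = 106
Sxx = sum((xi-xbar)^2) = 282
b = Sxy / Sxx = 53/141 ≈ 0.375887

0.3759


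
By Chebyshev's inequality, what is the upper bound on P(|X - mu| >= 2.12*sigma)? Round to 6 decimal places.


P <= 1/k^2
k^2 = 2.12^2 = 4.4944
1/k^2 = 1 / 4.4944 = 625/2809 ≈ 0.22249911

0.222499


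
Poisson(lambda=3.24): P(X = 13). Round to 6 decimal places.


P = e^(-lam) * lam^k / k!
e^(-3.24) ≈ 0.03916390
lam^k = 3.24^13 ≈ 4335958.657970
k! = 13! = 6227020800
P = 0.03916390 * 4335958.657970 / 6227020800 ≈ 0.000027

0.000027


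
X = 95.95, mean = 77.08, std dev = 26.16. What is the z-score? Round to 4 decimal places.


z = (X - mu) / sigma
X - mu = 95.95 - 77.08 = 18.87
z = 18.87 / 26.16 = 629/872 ≈ 0.721330

0.7213


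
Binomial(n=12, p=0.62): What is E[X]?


E[X] = n*p = 12 * 0.62 = 7.44

7.44


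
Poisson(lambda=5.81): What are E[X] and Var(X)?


E[X] = Var(X) = lambda = 5.81

5.81, 5.81


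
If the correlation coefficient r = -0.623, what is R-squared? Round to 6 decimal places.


R^2 = r^2 = (-0.623)^2 = 0.388129

0.388129


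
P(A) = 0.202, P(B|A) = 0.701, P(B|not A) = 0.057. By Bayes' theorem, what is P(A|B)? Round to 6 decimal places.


P(A|B) = P(B|A)*P(A) / P(B), P(B) = P(B|A)*P(A) + P(B|not A)*P(not A)
P(B|A)*P(A) = 0.701 * 0.202 = 0.141602
P(B|not A)*P(not A) = 0.057 * 0.798 = 0.045486
P(B) = 0.141602 + 0.045486 = 0.187088
P(A|B) = 0.141602 / 0.187088 ≈ 0.75687377

0.756874


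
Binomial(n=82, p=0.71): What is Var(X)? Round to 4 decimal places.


Var = n*p*(1-p) = 82 * 0.71 * 0.29 = 16.8838

16.8838


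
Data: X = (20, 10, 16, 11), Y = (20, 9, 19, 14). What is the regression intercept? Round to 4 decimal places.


a = ybar - b*xbar, where b = sum((xi-xbar)(yi-ybar)) / sum((xi-xbar)^2)
n = 4, xbar = 57/4 = 14.25, ybar = 62/4 = 15.5
Sxy = sum((xi-xbar)(yi-ybar)) = 64.5
Sxx = sum((xi-xbar)^2) = 64.75
b = Sxy / Sxx = 258/259 ≈ 0.996139
a = 15.5 - 0.996139 * 14.25 = 338/259 ≈ 1.305019

1.3050
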